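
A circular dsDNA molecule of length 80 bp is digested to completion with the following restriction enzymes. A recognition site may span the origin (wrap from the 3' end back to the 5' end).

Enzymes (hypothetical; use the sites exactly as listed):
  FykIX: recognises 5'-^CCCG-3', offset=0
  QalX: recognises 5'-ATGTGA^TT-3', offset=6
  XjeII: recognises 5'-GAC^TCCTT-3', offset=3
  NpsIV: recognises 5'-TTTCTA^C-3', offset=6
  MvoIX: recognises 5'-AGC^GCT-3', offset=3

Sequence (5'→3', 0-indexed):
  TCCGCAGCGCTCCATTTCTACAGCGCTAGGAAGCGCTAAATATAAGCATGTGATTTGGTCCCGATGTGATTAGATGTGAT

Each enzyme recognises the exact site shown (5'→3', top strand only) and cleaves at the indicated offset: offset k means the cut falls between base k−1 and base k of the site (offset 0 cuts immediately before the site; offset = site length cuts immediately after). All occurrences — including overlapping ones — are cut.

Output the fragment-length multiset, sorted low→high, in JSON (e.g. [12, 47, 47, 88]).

[4,6,9,10,10,10,12,19]

Site scan:
  FykIX (CCCG, off=0): starts [59] → cuts [59]
  QalX (ATGTGATT, off=6): starts [47, 63, 73] → cuts [53, 69, 79]
  XjeII (GACTCCTT, off=3): no sites
  NpsIV (TTTCTAC, off=6): starts [14] → cuts [20]
  MvoIX (AGCGCT, off=3): starts [5, 21, 31] → cuts [8, 24, 34]

Pooled cuts: [8, 20, 24, 34, 53, 59, 69, 79]

Fragment lengths:
  8→20: 12 bp
  20→24: 4 bp
  24→34: 10 bp
  34→53: 19 bp
  53→59: 6 bp
  59→69: 10 bp
  69→79: 10 bp
  79→8 (wrap): 80-79+8 = 9 bp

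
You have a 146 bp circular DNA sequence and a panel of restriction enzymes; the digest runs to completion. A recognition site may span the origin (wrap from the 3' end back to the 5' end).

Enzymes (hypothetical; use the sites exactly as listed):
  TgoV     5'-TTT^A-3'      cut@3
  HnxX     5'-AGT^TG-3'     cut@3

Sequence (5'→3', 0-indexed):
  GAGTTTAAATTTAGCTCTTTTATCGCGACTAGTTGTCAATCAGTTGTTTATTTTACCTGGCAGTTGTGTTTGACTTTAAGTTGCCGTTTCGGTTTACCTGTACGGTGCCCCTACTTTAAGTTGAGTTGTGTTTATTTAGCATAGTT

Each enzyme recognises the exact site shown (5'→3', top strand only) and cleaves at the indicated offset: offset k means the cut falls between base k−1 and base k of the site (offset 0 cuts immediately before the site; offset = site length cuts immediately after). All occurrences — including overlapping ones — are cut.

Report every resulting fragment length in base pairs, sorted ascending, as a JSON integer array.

Scan for sites:
  TgoV (TTTA, off=3): starts [3, 9, 18, 46, 51, 74, 92, 114, 130, 134] → cuts [6, 12, 21, 49, 54, 77, 95, 117, 133, 137]
  HnxX (AGTTG, off=3): starts [30, 41, 61, 78, 118, 123, 142] → cuts [33, 44, 64, 81, 121, 126, 145]

Pooled cuts: [6, 12, 21, 33, 44, 49, 54, 64, 77, 81, 95, 117, 121, 126, 133, 137, 145]

Fragments:
  6→12: 6 bp
  12→21: 9 bp
  21→33: 12 bp
  33→44: 11 bp
  44→49: 5 bp
  49→54: 5 bp
  54→64: 10 bp
  64→77: 13 bp
  77→81: 4 bp
  81→95: 14 bp
  95→117: 22 bp
  117→121: 4 bp
  121→126: 5 bp
  126→133: 7 bp
  133→137: 4 bp
  137→145: 8 bp
  145→6 (wrap): 146-145+6 = 7 bp

[4,4,4,5,5,5,6,7,7,8,9,10,11,12,13,14,22]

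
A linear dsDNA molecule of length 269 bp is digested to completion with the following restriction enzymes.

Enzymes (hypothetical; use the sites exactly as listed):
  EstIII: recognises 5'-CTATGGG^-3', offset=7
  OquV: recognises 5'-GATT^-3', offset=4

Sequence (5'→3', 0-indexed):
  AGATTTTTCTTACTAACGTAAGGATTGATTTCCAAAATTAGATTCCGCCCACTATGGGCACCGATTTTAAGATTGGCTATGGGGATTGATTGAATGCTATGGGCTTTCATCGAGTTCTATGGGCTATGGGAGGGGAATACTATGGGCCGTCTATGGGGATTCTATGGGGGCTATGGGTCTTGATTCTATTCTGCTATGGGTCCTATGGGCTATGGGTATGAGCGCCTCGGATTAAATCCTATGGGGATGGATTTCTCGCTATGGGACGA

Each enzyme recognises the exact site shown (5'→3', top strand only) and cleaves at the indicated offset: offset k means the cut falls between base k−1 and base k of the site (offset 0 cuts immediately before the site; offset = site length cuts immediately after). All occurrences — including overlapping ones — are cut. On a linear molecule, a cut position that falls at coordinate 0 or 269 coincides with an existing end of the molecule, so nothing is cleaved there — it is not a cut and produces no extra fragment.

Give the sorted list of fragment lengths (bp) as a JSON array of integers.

[4,4,4,4,4,5,7,7,7,8,8,8,8,9,9,9,11,12,12,12,14,14,15,16,17,20,21]

Per-enzyme occurrences:
  EstIII CTATGGG/7: at [51, 76, 96, 116, 123, 139, 150, 161, 170, 193, 202, 209, 238, 258] ⇒ [58, 83, 103, 123, 130, 146, 157, 168, 177, 200, 209, 216, 245, 265]
  OquV GATT/4: at [1, 22, 26, 40, 62, 70, 83, 87, 157, 181, 229, 249] ⇒ [5, 26, 30, 44, 66, 74, 87, 91, 161, 185, 233, 253]

Pooled cuts: [5, 26, 30, 44, 58, 66, 74, 83, 87, 91, 103, 123, 130, 146, 157, 161, 168, 177, 185, 200, 209, 216, 233, 245, 253, 265]

Fragment lengths:
  [0,5): 5 bp
  [5,26): 21 bp
  [26,30): 4 bp
  [30,44): 14 bp
  [44,58): 14 bp
  [58,66): 8 bp
  [66,74): 8 bp
  [74,83): 9 bp
  [83,87): 4 bp
  [87,91): 4 bp
  [91,103): 12 bp
  [103,123): 20 bp
  [123,130): 7 bp
  [130,146): 16 bp
  [146,157): 11 bp
  [157,161): 4 bp
  [161,168): 7 bp
  [168,177): 9 bp
  [177,185): 8 bp
  [185,200): 15 bp
  [200,209): 9 bp
  [209,216): 7 bp
  [216,233): 17 bp
  [233,245): 12 bp
  [245,253): 8 bp
  [253,265): 12 bp
  [265,269): 4 bp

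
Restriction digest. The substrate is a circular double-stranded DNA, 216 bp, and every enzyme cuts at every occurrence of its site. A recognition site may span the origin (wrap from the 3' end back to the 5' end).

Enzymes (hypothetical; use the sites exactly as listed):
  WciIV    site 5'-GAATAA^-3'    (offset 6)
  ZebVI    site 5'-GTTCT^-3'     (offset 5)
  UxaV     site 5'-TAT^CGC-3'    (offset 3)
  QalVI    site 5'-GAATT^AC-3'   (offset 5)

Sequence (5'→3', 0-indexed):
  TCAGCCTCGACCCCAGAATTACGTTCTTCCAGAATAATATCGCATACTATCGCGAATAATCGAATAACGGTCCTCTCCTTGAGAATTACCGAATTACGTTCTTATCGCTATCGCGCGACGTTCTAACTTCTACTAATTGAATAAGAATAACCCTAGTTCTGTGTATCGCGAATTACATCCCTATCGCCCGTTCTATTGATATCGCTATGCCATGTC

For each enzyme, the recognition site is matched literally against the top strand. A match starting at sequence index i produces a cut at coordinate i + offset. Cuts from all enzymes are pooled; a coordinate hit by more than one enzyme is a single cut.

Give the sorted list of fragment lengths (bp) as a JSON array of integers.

Site scan:
  WciIV (GAATAA, off=6): starts [31, 53, 61, 138, 144] → cuts [37, 59, 67, 144, 150]
  ZebVI (GTTCT, off=5): starts [22, 97, 119, 155, 189] → cuts [27, 102, 124, 160, 194]
  UxaV (TATCGC, off=3): starts [37, 47, 102, 108, 163, 181, 199] → cuts [40, 50, 105, 111, 166, 184, 202]
  QalVI (GAATTAC, off=5): starts [15, 82, 90, 169] → cuts [20, 87, 95, 174]

Pooled cuts: [20, 27, 37, 40, 50, 59, 67, 87, 95, 102, 105, 111, 124, 144, 150, 160, 166, 174, 184, 194, 202]

Fragments:
  20→27: 7 bp
  27→37: 10 bp
  37→40: 3 bp
  40→50: 10 bp
  50→59: 9 bp
  59→67: 8 bp
  67→87: 20 bp
  87→95: 8 bp
  95→102: 7 bp
  102→105: 3 bp
  105→111: 6 bp
  111→124: 13 bp
  124→144: 20 bp
  144→150: 6 bp
  150→160: 10 bp
  160→166: 6 bp
  166→174: 8 bp
  174→184: 10 bp
  184→194: 10 bp
  194→202: 8 bp
  202→20 (wrap): 216-202+20 = 34 bp

[3,3,6,6,6,7,7,8,8,8,8,9,10,10,10,10,10,13,20,20,34]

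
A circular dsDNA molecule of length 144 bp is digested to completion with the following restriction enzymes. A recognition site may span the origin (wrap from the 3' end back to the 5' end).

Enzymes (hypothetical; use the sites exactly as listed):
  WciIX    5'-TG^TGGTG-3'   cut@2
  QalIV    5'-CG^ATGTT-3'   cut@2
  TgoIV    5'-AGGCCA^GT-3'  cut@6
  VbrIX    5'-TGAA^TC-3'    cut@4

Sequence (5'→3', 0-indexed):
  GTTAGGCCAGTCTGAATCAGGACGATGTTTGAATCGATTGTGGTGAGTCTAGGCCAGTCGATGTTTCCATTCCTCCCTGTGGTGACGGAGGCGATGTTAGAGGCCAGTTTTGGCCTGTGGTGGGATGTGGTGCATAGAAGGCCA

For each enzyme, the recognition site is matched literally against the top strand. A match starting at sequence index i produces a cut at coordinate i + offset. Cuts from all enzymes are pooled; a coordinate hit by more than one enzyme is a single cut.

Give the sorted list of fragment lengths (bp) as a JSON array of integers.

[4,7,7,8,9,9,10,11,13,14,16,17,19]

Per-enzyme occurrences:
  WciIX (TGTGGTG, off=2): starts [38, 77, 115, 125] → cuts [40, 79, 117, 127]
  QalIV (CGATGTT, off=2): starts [22, 58, 91] → cuts [24, 60, 93]
  TgoIV (AGGCCAGT, off=6): starts [3, 50, 100, 138] → cuts [0, 9, 56, 106]
  VbrIX (TGAATC, off=4): starts [12, 29] → cuts [16, 33]

All cut coordinates (distinct, sorted): [0, 9, 16, 24, 33, 40, 56, 60, 79, 93, 106, 117, 127]

Fragment lengths:
  0→9: 9 bp
  9→16: 7 bp
  16→24: 8 bp
  24→33: 9 bp
  33→40: 7 bp
  40→56: 16 bp
  56→60: 4 bp
  60→79: 19 bp
  79→93: 14 bp
  93→106: 13 bp
  106→117: 11 bp
  117→127: 10 bp
  127→0 (wrap): 144-127+0 = 17 bp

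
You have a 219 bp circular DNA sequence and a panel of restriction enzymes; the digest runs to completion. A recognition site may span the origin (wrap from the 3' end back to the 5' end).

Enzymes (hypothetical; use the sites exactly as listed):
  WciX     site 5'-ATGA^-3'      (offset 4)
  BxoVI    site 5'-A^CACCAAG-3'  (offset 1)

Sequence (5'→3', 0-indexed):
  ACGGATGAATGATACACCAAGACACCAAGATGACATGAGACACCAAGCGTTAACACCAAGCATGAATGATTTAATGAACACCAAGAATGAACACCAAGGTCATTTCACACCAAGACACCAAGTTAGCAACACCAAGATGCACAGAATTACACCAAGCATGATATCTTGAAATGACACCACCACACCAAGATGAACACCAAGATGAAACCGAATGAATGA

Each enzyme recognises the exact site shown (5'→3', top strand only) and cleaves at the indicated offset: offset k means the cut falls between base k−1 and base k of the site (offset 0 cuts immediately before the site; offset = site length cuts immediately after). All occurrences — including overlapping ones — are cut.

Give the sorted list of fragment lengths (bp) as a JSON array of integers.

[1,1,1,2,2,4,4,4,5,8,8,8,8,8,10,11,11,11,12,12,12,13,13,14,16,20]

Site scan:
  WciX ATGA/4: at [4, 8, 29, 34, 61, 65, 73, 86, 157, 170, 189, 201, 211, 215] ⇒ [0, 8, 12, 33, 38, 65, 69, 77, 90, 161, 174, 193, 205, 215]
  BxoVI ACACCAAG/1: at [13, 21, 39, 52, 77, 90, 106, 114, 128, 148, 181, 193] ⇒ [14, 22, 40, 53, 78, 91, 107, 115, 129, 149, 182, 194]

Pooled cuts: [0, 8, 12, 14, 22, 33, 38, 40, 53, 65, 69, 77, 78, 90, 91, 107, 115, 129, 149, 161, 174, 182, 193, 194, 205, 215]

Fragment lengths:
  0→8: 8 bp
  8→12: 4 bp
  12→14: 2 bp
  14→22: 8 bp
  22→33: 11 bp
  33→38: 5 bp
  38→40: 2 bp
  40→53: 13 bp
  53→65: 12 bp
  65→69: 4 bp
  69→77: 8 bp
  77→78: 1 bp
  78→90: 12 bp
  90→91: 1 bp
  91→107: 16 bp
  107→115: 8 bp
  115→129: 14 bp
  129→149: 20 bp
  149→161: 12 bp
  161→174: 13 bp
  174→182: 8 bp
  182→193: 11 bp
  193→194: 1 bp
  194→205: 11 bp
  205→215: 10 bp
  215→0 (wrap): 219-215+0 = 4 bp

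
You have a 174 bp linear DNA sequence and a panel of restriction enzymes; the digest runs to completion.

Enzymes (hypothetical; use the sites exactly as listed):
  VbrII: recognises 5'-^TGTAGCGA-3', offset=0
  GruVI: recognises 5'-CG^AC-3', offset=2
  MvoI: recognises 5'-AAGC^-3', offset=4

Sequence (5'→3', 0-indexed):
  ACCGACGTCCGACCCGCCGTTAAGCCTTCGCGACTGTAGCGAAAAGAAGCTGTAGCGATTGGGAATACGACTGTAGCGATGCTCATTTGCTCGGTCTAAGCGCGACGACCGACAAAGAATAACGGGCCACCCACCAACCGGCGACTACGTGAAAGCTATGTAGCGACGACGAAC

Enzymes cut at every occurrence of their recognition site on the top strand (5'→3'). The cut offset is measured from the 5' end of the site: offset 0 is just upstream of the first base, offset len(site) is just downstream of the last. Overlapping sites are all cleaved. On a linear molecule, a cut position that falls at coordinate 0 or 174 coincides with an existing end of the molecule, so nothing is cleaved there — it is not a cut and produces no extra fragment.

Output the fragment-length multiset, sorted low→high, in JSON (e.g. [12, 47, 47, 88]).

[2,2,2,3,3,3,4,4,6,7,7,7,13,14,16,19,30,32]

Scan for sites:
  VbrII TGTAGCGA/0: at [34, 50, 71, 158] ⇒ [34, 50, 71, 158]
  GruVI CGAC/2: at [2, 9, 30, 67, 102, 105, 109, 141, 163, 166] ⇒ [4, 11, 32, 69, 104, 107, 111, 143, 165, 168]
  MvoI AAGC/4: at [21, 46, 97, 152] ⇒ [25, 50, 101, 156]

Pooled cuts: [4, 11, 25, 32, 34, 50, 69, 71, 101, 104, 107, 111, 143, 156, 158, 165, 168]

Fragments:
  [0,4): 4 bp
  [4,11): 7 bp
  [11,25): 14 bp
  [25,32): 7 bp
  [32,34): 2 bp
  [34,50): 16 bp
  [50,69): 19 bp
  [69,71): 2 bp
  [71,101): 30 bp
  [101,104): 3 bp
  [104,107): 3 bp
  [107,111): 4 bp
  [111,143): 32 bp
  [143,156): 13 bp
  [156,158): 2 bp
  [158,165): 7 bp
  [165,168): 3 bp
  [168,174): 6 bp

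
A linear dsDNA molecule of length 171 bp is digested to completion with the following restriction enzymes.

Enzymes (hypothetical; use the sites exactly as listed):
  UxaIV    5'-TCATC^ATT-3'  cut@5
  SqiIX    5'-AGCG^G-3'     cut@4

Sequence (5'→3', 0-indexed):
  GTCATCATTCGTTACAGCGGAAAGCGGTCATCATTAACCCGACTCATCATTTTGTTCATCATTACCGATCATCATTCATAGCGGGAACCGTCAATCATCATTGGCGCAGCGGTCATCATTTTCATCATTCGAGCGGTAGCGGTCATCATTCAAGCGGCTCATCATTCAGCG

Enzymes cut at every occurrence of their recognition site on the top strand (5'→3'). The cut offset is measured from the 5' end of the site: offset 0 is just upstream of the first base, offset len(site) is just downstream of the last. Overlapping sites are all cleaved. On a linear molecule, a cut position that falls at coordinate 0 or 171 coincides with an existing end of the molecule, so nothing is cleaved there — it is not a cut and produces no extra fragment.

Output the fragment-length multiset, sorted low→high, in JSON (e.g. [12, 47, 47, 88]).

[6,6,6,6,6,7,7,8,9,9,9,10,12,12,13,13,16,16]

Per-enzyme occurrences:
  UxaIV (TCATCATT, off=5): starts [1, 27, 43, 55, 68, 94, 112, 121, 142, 158] → cuts [6, 32, 48, 60, 73, 99, 117, 126, 147, 163]
  SqiIX (AGCGG, off=4): starts [15, 22, 79, 107, 131, 137, 152] → cuts [19, 26, 83, 111, 135, 141, 156]

All cut coordinates (distinct, sorted): [6, 19, 26, 32, 48, 60, 73, 83, 99, 111, 117, 126, 135, 141, 147, 156, 163]

Fragment lengths:
  [0,6): 6 bp
  [6,19): 13 bp
  [19,26): 7 bp
  [26,32): 6 bp
  [32,48): 16 bp
  [48,60): 12 bp
  [60,73): 13 bp
  [73,83): 10 bp
  [83,99): 16 bp
  [99,111): 12 bp
  [111,117): 6 bp
  [117,126): 9 bp
  [126,135): 9 bp
  [135,141): 6 bp
  [141,147): 6 bp
  [147,156): 9 bp
  [156,163): 7 bp
  [163,171): 8 bp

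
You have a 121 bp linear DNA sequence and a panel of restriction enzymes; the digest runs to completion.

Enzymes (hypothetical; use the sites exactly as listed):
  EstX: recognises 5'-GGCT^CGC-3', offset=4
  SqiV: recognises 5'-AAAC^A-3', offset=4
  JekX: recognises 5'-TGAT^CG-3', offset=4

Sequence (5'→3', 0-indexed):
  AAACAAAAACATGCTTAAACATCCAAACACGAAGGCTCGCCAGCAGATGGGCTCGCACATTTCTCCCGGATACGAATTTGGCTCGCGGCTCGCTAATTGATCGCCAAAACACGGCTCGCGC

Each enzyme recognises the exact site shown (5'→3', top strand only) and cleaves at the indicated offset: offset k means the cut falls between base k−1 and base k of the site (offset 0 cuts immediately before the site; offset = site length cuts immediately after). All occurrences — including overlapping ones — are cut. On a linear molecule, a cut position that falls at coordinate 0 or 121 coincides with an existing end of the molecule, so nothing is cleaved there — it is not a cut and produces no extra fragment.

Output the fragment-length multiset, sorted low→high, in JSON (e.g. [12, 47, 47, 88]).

Scan for sites:
  EstX GGCTCGC/4: at [33, 49, 79, 86, 112] ⇒ [37, 53, 83, 90, 116]
  SqiV AAACA/4: at [0, 6, 16, 24, 106] ⇒ [4, 10, 20, 28, 110]
  JekX TGATCG/4: at [97] ⇒ [101]

All cut coordinates (distinct, sorted): [4, 10, 20, 28, 37, 53, 83, 90, 101, 110, 116]

Fragments:
  [0,4): 4 bp
  [4,10): 6 bp
  [10,20): 10 bp
  [20,28): 8 bp
  [28,37): 9 bp
  [37,53): 16 bp
  [53,83): 30 bp
  [83,90): 7 bp
  [90,101): 11 bp
  [101,110): 9 bp
  [110,116): 6 bp
  [116,121): 5 bp

[4,5,6,6,7,8,9,9,10,11,16,30]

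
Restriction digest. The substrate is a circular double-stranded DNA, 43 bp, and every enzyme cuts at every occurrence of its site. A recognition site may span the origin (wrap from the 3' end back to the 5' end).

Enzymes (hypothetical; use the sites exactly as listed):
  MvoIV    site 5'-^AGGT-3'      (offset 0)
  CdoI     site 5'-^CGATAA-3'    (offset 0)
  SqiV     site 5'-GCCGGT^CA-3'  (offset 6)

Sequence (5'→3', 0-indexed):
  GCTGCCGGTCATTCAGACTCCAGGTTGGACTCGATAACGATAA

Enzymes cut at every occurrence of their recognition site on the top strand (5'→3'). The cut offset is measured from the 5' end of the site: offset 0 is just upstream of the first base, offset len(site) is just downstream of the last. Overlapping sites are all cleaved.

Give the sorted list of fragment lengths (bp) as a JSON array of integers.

Per-enzyme occurrences:
  MvoIV AGGT/0: at [21] ⇒ [21]
  CdoI CGATAA/0: at [31, 37] ⇒ [31, 37]
  SqiV GCCGGTCA/6: at [3] ⇒ [9]

Pooled cuts: [9, 21, 31, 37]

Fragment lengths:
  9→21: 12 bp
  21→31: 10 bp
  31→37: 6 bp
  37→9 (wrap): 43-37+9 = 15 bp

[6,10,12,15]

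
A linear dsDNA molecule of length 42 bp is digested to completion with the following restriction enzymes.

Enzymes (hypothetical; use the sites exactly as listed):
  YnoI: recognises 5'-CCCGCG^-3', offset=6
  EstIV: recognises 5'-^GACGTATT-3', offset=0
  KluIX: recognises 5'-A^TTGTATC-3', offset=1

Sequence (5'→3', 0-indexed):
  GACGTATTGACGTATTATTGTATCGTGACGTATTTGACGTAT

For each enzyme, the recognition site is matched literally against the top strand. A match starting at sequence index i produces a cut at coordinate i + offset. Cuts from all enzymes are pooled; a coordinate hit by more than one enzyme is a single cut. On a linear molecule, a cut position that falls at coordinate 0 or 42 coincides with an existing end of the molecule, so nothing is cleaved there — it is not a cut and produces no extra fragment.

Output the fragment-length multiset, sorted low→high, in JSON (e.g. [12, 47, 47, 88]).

[8,9,9,16]

Per-enzyme occurrences:
  YnoI (CCCGCG, off=6): no sites
  EstIV GACGTATT/0: at [0, 8, 26] ⇒ [8, 26] (position 0 is a terminus of the linear molecule — no cut)
  KluIX ATTGTATC/1: at [16] ⇒ [17]

Pooled cuts: [8, 17, 26]

Fragments:
  [0,8): 8 bp
  [8,17): 9 bp
  [17,26): 9 bp
  [26,42): 16 bp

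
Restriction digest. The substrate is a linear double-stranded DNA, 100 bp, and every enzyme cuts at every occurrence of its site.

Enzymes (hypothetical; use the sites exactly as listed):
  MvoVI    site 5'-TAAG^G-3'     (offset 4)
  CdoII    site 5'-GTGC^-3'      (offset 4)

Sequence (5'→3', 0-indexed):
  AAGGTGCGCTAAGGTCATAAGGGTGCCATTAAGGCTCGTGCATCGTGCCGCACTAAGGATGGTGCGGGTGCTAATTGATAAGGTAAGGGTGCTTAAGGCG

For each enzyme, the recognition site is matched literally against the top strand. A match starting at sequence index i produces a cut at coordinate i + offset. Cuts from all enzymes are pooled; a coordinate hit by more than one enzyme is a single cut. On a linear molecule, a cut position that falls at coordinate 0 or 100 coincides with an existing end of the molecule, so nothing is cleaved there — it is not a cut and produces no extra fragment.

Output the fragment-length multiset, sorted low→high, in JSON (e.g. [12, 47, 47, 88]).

[3,5,5,5,5,6,6,7,7,7,8,8,8,9,11]

Per-enzyme occurrences:
  MvoVI (TAAGG, off=4): starts [9, 17, 29, 53, 78, 83, 93] → cuts [13, 21, 33, 57, 82, 87, 97]
  CdoII (GTGC, off=4): starts [3, 22, 37, 44, 61, 67, 88] → cuts [7, 26, 41, 48, 65, 71, 92]

All cut coordinates (distinct, sorted): [7, 13, 21, 26, 33, 41, 48, 57, 65, 71, 82, 87, 92, 97]

Fragment lengths:
  [0,7): 7 bp
  [7,13): 6 bp
  [13,21): 8 bp
  [21,26): 5 bp
  [26,33): 7 bp
  [33,41): 8 bp
  [41,48): 7 bp
  [48,57): 9 bp
  [57,65): 8 bp
  [65,71): 6 bp
  [71,82): 11 bp
  [82,87): 5 bp
  [87,92): 5 bp
  [92,97): 5 bp
  [97,100): 3 bp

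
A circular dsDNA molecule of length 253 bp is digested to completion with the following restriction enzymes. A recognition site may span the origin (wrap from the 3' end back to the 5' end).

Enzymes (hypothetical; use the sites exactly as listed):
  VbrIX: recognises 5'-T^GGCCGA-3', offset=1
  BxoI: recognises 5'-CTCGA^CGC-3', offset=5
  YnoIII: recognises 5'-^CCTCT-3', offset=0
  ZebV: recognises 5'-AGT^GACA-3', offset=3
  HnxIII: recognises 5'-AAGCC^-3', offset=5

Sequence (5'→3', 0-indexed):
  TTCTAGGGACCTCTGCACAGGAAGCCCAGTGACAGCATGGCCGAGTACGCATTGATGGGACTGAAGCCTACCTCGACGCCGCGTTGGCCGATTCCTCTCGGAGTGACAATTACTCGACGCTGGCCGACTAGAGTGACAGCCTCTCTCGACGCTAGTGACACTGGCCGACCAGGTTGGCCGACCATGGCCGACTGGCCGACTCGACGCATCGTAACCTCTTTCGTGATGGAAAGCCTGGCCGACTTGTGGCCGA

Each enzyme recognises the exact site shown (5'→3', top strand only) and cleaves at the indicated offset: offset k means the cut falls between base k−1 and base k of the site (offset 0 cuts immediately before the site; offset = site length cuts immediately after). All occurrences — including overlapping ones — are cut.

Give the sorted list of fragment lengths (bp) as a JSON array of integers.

Per-enzyme occurrences:
  VbrIX TGGCCGA/1: at [37, 84, 120, 161, 174, 184, 192, 235, 246] ⇒ [38, 85, 121, 162, 175, 185, 193, 236, 247]
  BxoI CTCGACGC/5: at [71, 112, 144, 199] ⇒ [76, 117, 149, 204]
  YnoIII CCTCT/0: at [9, 93, 139, 214] ⇒ [9, 93, 139, 214]
  ZebV AGTGACA/3: at [27, 101, 131, 153] ⇒ [30, 104, 134, 156]
  HnxIII AAGCC/5: at [21, 63, 230] ⇒ [26, 68, 235]

All cut coordinates (distinct, sorted): [9, 26, 30, 38, 68, 76, 85, 93, 104, 117, 121, 134, 139, 149, 156, 162, 175, 185, 193, 204, 214, 235, 236, 247]

Fragments:
  9→26: 17 bp
  26→30: 4 bp
  30→38: 8 bp
  38→68: 30 bp
  68→76: 8 bp
  76→85: 9 bp
  85→93: 8 bp
  93→104: 11 bp
  104→117: 13 bp
  117→121: 4 bp
  121→134: 13 bp
  134→139: 5 bp
  139→149: 10 bp
  149→156: 7 bp
  156→162: 6 bp
  162→175: 13 bp
  175→185: 10 bp
  185→193: 8 bp
  193→204: 11 bp
  204→214: 10 bp
  214→235: 21 bp
  235→236: 1 bp
  236→247: 11 bp
  247→9 (wrap): 253-247+9 = 15 bp

[1,4,4,5,6,7,8,8,8,8,9,10,10,10,11,11,11,13,13,13,15,17,21,30]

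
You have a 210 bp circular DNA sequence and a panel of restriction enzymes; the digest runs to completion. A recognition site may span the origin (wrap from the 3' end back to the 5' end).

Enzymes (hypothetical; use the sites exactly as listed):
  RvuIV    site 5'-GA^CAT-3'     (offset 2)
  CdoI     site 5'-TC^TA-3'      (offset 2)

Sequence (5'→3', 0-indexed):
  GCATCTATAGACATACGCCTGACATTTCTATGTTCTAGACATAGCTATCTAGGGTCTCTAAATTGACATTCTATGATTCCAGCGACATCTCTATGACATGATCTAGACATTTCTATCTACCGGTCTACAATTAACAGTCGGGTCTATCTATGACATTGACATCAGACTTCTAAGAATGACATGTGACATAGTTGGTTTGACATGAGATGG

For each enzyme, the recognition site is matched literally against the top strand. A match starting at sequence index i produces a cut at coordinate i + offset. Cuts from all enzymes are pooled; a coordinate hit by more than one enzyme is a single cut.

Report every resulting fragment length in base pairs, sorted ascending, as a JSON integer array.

Site scan:
  RvuIV (GACAT, off=2): starts [9, 20, 37, 64, 83, 94, 105, 151, 157, 177, 184, 198] → cuts [11, 22, 39, 66, 85, 96, 107, 153, 159, 179, 186, 200]
  CdoI (TCTA, off=2): starts [3, 26, 33, 47, 56, 69, 89, 101, 111, 115, 123, 142, 146, 168] → cuts [5, 28, 35, 49, 58, 71, 91, 103, 113, 117, 125, 144, 148, 170]

Pooled cuts: [5, 11, 22, 28, 35, 39, 49, 58, 66, 71, 85, 91, 96, 103, 107, 113, 117, 125, 144, 148, 153, 159, 170, 179, 186, 200]

Fragment lengths:
  5→11: 6 bp
  11→22: 11 bp
  22→28: 6 bp
  28→35: 7 bp
  35→39: 4 bp
  39→49: 10 bp
  49→58: 9 bp
  58→66: 8 bp
  66→71: 5 bp
  71→85: 14 bp
  85→91: 6 bp
  91→96: 5 bp
  96→103: 7 bp
  103→107: 4 bp
  107→113: 6 bp
  113→117: 4 bp
  117→125: 8 bp
  125→144: 19 bp
  144→148: 4 bp
  148→153: 5 bp
  153→159: 6 bp
  159→170: 11 bp
  170→179: 9 bp
  179→186: 7 bp
  186→200: 14 bp
  200→5 (wrap): 210-200+5 = 15 bp

[4,4,4,4,5,5,5,6,6,6,6,6,7,7,7,8,8,9,9,10,11,11,14,14,15,19]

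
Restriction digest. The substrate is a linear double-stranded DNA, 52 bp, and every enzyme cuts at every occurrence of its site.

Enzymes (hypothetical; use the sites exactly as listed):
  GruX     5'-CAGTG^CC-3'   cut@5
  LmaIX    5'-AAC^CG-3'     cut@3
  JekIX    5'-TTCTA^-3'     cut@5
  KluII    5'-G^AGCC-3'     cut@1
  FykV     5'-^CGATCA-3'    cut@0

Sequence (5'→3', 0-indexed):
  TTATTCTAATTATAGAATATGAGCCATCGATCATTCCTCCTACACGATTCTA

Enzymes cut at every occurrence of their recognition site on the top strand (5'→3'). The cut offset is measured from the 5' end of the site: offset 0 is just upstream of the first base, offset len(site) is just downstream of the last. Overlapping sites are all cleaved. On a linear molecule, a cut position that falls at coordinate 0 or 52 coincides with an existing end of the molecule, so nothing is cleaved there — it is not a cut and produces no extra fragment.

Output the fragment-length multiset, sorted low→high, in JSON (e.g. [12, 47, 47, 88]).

[6,8,13,25]

Scan for sites:
  GruX (CAGTGCC, off=5): no sites
  LmaIX (AACCG, off=3): no sites
  JekIX TTCTA/5: at [3, 47] ⇒ [8] (position 52 is a terminus of the linear molecule — no cut)
  KluII GAGCC/1: at [20] ⇒ [21]
  FykV CGATCA/0: at [27] ⇒ [27]

Pooled cuts: [8, 21, 27]

Fragments:
  [0,8): 8 bp
  [8,21): 13 bp
  [21,27): 6 bp
  [27,52): 25 bp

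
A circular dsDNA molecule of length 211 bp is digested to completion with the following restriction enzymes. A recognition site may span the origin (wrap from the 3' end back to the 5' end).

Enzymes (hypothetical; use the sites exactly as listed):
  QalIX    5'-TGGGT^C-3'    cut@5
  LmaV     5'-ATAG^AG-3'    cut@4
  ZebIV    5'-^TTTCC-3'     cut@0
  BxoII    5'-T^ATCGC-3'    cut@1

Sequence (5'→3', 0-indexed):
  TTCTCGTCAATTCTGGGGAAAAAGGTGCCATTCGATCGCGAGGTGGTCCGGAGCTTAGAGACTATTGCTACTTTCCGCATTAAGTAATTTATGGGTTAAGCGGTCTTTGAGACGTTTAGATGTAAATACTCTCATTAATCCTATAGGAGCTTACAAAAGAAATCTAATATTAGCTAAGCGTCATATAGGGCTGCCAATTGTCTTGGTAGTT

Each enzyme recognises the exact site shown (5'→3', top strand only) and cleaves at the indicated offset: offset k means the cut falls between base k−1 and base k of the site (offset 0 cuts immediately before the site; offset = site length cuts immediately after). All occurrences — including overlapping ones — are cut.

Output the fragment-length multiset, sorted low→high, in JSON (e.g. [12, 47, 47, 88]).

Site scan:
  QalIX (TGGGTC, off=5): no sites
  LmaV (ATAGAG, off=4): no sites
  ZebIV (TTTCC, off=0): starts [71] → cuts [71]
  BxoII (TATCGC, off=1): no sites

Pooled cuts: [71]

Fragment lengths:
  71→71 (wrap): 211-71+71 = 211 bp

[211]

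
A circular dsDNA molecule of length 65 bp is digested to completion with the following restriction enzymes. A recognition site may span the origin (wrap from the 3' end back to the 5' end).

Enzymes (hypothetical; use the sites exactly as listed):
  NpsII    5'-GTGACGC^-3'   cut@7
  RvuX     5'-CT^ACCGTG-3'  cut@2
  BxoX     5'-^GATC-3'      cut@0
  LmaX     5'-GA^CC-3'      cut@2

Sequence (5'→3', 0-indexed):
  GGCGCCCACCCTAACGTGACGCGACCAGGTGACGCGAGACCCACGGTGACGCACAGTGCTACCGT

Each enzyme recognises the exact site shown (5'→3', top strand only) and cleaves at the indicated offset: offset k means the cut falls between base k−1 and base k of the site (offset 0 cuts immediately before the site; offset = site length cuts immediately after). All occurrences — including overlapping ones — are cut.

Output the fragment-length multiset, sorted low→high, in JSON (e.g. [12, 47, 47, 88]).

[2,4,8,11,13,27]

Scan for sites:
  NpsII (GTGACGC, off=7): starts [15, 28, 45] → cuts [22, 35, 52]
  RvuX (CTACCGTG, off=2): starts [58] → cuts [60]
  BxoX (GATC, off=0): no sites
  LmaX (GACC, off=2): starts [22, 37] → cuts [24, 39]

All cut coordinates (distinct, sorted): [22, 24, 35, 39, 52, 60]

Fragments:
  22→24: 2 bp
  24→35: 11 bp
  35→39: 4 bp
  39→52: 13 bp
  52→60: 8 bp
  60→22 (wrap): 65-60+22 = 27 bp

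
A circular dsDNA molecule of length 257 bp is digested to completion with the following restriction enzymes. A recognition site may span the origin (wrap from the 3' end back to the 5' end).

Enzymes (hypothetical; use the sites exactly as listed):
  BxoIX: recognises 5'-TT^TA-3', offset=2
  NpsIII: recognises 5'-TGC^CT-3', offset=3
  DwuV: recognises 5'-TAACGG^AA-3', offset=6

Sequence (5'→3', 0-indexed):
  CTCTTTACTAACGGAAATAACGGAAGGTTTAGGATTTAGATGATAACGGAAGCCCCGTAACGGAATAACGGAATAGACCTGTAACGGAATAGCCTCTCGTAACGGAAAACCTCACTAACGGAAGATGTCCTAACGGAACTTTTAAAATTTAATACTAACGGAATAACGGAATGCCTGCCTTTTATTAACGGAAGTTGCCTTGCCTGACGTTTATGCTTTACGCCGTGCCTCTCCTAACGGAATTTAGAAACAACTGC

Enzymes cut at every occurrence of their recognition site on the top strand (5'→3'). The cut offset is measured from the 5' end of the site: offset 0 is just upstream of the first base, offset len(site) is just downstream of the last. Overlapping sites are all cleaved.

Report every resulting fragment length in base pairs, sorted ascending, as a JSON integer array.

[4,4,4,5,5,5,6,6,7,7,7,7,8,8,8,9,9,9,10,12,12,13,13,14,15,16,16,18]

Scan for sites:
  BxoIX (TTTA, off=2): starts [3, 27, 34, 140, 147, 180, 209, 216, 242] → cuts [5, 29, 36, 142, 149, 182, 211, 218, 244]
  NpsIII (TGCCT, off=3): starts [171, 175, 195, 200, 225, 254] → cuts [0, 174, 178, 198, 203, 228]
  DwuV (TAACGGAA, off=6): starts [8, 17, 43, 57, 65, 81, 99, 115, 130, 155, 163, 185, 234] → cuts [14, 23, 49, 63, 71, 87, 105, 121, 136, 161, 169, 191, 240]

All cut coordinates (distinct, sorted): [0, 5, 14, 23, 29, 36, 49, 63, 71, 87, 105, 121, 136, 142, 149, 161, 169, 174, 178, 182, 191, 198, 203, 211, 218, 228, 240, 244]

Fragment lengths:
  0→5: 5 bp
  5→14: 9 bp
  14→23: 9 bp
  23→29: 6 bp
  29→36: 7 bp
  36→49: 13 bp
  49→63: 14 bp
  63→71: 8 bp
  71→87: 16 bp
  87→105: 18 bp
  105→121: 16 bp
  121→136: 15 bp
  136→142: 6 bp
  142→149: 7 bp
  149→161: 12 bp
  161→169: 8 bp
  169→174: 5 bp
  174→178: 4 bp
  178→182: 4 bp
  182→191: 9 bp
  191→198: 7 bp
  198→203: 5 bp
  203→211: 8 bp
  211→218: 7 bp
  218→228: 10 bp
  228→240: 12 bp
  240→244: 4 bp
  244→0 (wrap): 257-244+0 = 13 bp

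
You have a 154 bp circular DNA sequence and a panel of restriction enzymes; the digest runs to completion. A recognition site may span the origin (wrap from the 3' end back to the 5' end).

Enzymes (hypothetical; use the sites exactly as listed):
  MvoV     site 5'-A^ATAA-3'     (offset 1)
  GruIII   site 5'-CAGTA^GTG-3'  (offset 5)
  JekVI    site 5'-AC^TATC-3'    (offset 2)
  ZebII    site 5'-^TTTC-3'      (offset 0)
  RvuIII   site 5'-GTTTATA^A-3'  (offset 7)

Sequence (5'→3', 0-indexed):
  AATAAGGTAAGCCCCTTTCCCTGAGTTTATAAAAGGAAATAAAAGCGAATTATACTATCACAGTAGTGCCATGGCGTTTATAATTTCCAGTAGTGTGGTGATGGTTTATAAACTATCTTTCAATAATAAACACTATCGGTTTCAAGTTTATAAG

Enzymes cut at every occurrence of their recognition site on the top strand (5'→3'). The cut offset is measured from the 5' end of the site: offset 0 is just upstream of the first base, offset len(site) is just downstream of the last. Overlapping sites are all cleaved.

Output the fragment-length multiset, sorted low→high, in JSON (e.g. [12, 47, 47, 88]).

[1,3,3,3,4,5,6,7,8,9,10,13,14,16,17,17,18]

Per-enzyme occurrences:
  MvoV (AATAA, off=1): starts [0, 37, 121, 124] → cuts [1, 38, 122, 125]
  GruIII (CAGTAGTG, off=5): starts [60, 87] → cuts [65, 92]
  JekVI (ACTATC, off=2): starts [53, 111, 131] → cuts [55, 113, 133]
  ZebII (TTTC, off=0): starts [15, 83, 117, 139] → cuts [15, 83, 117, 139]
  RvuIII (GTTTATAA, off=7): starts [24, 75, 103, 145] → cuts [31, 82, 110, 152]

All cut coordinates (distinct, sorted): [1, 15, 31, 38, 55, 65, 82, 83, 92, 110, 113, 117, 122, 125, 133, 139, 152]

Fragment lengths:
  1→15: 14 bp
  15→31: 16 bp
  31→38: 7 bp
  38→55: 17 bp
  55→65: 10 bp
  65→82: 17 bp
  82→83: 1 bp
  83→92: 9 bp
  92→110: 18 bp
  110→113: 3 bp
  113→117: 4 bp
  117→122: 5 bp
  122→125: 3 bp
  125→133: 8 bp
  133→139: 6 bp
  139→152: 13 bp
  152→1 (wrap): 154-152+1 = 3 bp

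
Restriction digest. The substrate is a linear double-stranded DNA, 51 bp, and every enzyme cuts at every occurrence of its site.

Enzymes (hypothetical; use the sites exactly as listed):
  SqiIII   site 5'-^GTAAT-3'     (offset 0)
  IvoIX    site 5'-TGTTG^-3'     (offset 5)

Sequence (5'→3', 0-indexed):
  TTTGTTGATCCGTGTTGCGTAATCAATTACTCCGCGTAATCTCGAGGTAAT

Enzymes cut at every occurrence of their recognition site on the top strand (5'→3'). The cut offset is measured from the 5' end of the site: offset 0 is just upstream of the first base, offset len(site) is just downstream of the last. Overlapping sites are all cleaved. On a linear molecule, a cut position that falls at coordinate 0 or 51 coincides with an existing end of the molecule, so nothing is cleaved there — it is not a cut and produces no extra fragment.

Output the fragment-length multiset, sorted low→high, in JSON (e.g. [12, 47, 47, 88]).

Site scan:
  SqiIII (GTAAT, off=0): starts [18, 35, 46] → cuts [18, 35, 46]
  IvoIX (TGTTG, off=5): starts [2, 12] → cuts [7, 17]

All cut coordinates (distinct, sorted): [7, 17, 18, 35, 46]

Fragment lengths:
  [0,7): 7 bp
  [7,17): 10 bp
  [17,18): 1 bp
  [18,35): 17 bp
  [35,46): 11 bp
  [46,51): 5 bp

[1,5,7,10,11,17]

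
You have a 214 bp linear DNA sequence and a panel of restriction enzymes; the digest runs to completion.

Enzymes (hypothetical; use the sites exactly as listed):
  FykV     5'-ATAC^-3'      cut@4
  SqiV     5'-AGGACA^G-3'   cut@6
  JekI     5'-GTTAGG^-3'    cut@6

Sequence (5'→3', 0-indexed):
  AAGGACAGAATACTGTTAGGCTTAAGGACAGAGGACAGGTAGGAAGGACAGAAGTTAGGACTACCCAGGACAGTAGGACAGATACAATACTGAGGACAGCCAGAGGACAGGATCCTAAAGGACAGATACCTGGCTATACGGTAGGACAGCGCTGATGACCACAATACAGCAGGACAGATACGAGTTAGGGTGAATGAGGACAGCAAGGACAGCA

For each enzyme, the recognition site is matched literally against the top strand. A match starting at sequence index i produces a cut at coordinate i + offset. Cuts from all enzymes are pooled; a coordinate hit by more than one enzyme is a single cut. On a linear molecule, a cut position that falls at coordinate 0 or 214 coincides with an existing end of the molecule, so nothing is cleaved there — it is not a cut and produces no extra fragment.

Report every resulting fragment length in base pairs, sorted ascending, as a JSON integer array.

Site scan:
  FykV ATAC/4: at [9, 81, 86, 125, 135, 163, 177] ⇒ [13, 85, 90, 129, 139, 167, 181]
  SqiV AGGACAG/6: at [1, 24, 31, 44, 66, 74, 92, 103, 118, 142, 170, 196, 205] ⇒ [7, 30, 37, 50, 72, 80, 98, 109, 124, 148, 176, 202, 211]
  JekI GTTAGG/6: at [14, 53, 183] ⇒ [20, 59, 189]

Pooled cuts: [7, 13, 20, 30, 37, 50, 59, 72, 80, 85, 90, 98, 109, 124, 129, 139, 148, 167, 176, 181, 189, 202, 211]

Fragment lengths:
  [0,7): 7 bp
  [7,13): 6 bp
  [13,20): 7 bp
  [20,30): 10 bp
  [30,37): 7 bp
  [37,50): 13 bp
  [50,59): 9 bp
  [59,72): 13 bp
  [72,80): 8 bp
  [80,85): 5 bp
  [85,90): 5 bp
  [90,98): 8 bp
  [98,109): 11 bp
  [109,124): 15 bp
  [124,129): 5 bp
  [129,139): 10 bp
  [139,148): 9 bp
  [148,167): 19 bp
  [167,176): 9 bp
  [176,181): 5 bp
  [181,189): 8 bp
  [189,202): 13 bp
  [202,211): 9 bp
  [211,214): 3 bp

[3,5,5,5,5,6,7,7,7,8,8,8,9,9,9,9,10,10,11,13,13,13,15,19]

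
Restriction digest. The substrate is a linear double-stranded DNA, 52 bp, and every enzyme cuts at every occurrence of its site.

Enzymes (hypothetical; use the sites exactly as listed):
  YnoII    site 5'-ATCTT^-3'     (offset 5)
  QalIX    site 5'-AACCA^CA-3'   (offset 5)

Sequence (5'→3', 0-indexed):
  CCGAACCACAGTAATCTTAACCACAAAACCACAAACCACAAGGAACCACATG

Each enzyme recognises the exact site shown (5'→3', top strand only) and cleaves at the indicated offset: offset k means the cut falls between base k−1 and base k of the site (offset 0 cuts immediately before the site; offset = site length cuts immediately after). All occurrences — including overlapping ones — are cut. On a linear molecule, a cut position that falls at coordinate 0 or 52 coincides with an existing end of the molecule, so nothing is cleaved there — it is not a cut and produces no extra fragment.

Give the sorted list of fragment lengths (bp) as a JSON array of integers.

Scan for sites:
  YnoII ATCTT/5: at [13] ⇒ [18]
  QalIX AACCACA/5: at [3, 18, 26, 33, 43] ⇒ [8, 23, 31, 38, 48]

Pooled cuts: [8, 18, 23, 31, 38, 48]

Fragments:
  [0,8): 8 bp
  [8,18): 10 bp
  [18,23): 5 bp
  [23,31): 8 bp
  [31,38): 7 bp
  [38,48): 10 bp
  [48,52): 4 bp

[4,5,7,8,8,10,10]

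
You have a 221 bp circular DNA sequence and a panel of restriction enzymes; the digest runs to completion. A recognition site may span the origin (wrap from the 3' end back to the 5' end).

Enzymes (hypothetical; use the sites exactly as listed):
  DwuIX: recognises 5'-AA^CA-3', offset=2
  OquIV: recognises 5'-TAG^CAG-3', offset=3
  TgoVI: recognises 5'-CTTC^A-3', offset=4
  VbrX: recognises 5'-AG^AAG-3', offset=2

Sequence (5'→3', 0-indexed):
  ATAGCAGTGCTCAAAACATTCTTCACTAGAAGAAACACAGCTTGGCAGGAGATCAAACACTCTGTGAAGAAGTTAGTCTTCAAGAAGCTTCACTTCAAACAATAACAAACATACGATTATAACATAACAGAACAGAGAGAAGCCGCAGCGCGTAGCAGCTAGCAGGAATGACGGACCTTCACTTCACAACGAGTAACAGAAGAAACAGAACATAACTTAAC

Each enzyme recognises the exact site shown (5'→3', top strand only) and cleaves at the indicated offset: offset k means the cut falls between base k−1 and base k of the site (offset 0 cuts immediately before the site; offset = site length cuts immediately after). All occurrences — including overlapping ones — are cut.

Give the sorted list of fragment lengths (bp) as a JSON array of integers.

Per-enzyme occurrences:
  DwuIX (AACA, off=2): starts [14, 33, 55, 97, 103, 107, 120, 125, 130, 194, 203, 208, 218] → cuts [16, 35, 57, 99, 105, 109, 122, 127, 132, 196, 205, 210, 220]
  OquIV (TAGCAG, off=3): starts [1, 152, 159] → cuts [4, 155, 162]
  TgoVI (CTTCA, off=4): starts [20, 77, 87, 92, 176, 181] → cuts [24, 81, 91, 96, 180, 185]
  VbrX (AGAAG, off=2): starts [27, 67, 82, 137, 197] → cuts [29, 69, 84, 139, 199]

All cut coordinates (distinct, sorted): [4, 16, 24, 29, 35, 57, 69, 81, 84, 91, 96, 99, 105, 109, 122, 127, 132, 139, 155, 162, 180, 185, 196, 199, 205, 210, 220]

Fragments:
  4→16: 12 bp
  16→24: 8 bp
  24→29: 5 bp
  29→35: 6 bp
  35→57: 22 bp
  57→69: 12 bp
  69→81: 12 bp
  81→84: 3 bp
  84→91: 7 bp
  91→96: 5 bp
  96→99: 3 bp
  99→105: 6 bp
  105→109: 4 bp
  109→122: 13 bp
  122→127: 5 bp
  127→132: 5 bp
  132→139: 7 bp
  139→155: 16 bp
  155→162: 7 bp
  162→180: 18 bp
  180→185: 5 bp
  185→196: 11 bp
  196→199: 3 bp
  199→205: 6 bp
  205→210: 5 bp
  210→220: 10 bp
  220→4 (wrap): 221-220+4 = 5 bp

[3,3,3,4,5,5,5,5,5,5,5,6,6,6,7,7,7,8,10,11,12,12,12,13,16,18,22]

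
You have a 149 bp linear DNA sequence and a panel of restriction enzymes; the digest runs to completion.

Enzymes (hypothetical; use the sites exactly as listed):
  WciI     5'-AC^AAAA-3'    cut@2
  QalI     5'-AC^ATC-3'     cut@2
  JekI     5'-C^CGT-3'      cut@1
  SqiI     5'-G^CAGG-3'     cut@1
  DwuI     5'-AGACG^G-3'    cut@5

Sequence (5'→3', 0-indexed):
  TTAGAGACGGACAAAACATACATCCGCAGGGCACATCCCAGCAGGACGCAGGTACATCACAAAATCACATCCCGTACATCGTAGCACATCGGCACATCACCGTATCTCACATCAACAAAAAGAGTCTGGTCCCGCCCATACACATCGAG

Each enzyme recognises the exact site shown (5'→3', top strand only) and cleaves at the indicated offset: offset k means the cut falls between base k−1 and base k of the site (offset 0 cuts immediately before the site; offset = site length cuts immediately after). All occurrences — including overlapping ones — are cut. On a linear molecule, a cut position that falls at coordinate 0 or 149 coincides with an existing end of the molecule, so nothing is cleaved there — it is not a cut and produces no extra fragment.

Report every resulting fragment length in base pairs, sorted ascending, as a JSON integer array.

[3,4,5,5,5,5,6,6,7,7,7,8,8,8,9,9,10,10,27]

Scan for sites:
  WciI (ACAAAA, off=2): starts [10, 58, 114] → cuts [12, 60, 116]
  QalI (ACATC, off=2): starts [19, 32, 53, 66, 75, 85, 93, 108, 141] → cuts [21, 34, 55, 68, 77, 87, 95, 110, 143]
  JekI (CCGT, off=1): starts [71, 99] → cuts [72, 100]
  SqiI (GCAGG, off=1): starts [25, 40, 47] → cuts [26, 41, 48]
  DwuI (AGACGG, off=5): starts [4] → cuts [9]

All cut coordinates (distinct, sorted): [9, 12, 21, 26, 34, 41, 48, 55, 60, 68, 72, 77, 87, 95, 100, 110, 116, 143]

Fragments:
  [0,9): 9 bp
  [9,12): 3 bp
  [12,21): 9 bp
  [21,26): 5 bp
  [26,34): 8 bp
  [34,41): 7 bp
  [41,48): 7 bp
  [48,55): 7 bp
  [55,60): 5 bp
  [60,68): 8 bp
  [68,72): 4 bp
  [72,77): 5 bp
  [77,87): 10 bp
  [87,95): 8 bp
  [95,100): 5 bp
  [100,110): 10 bp
  [110,116): 6 bp
  [116,143): 27 bp
  [143,149): 6 bp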